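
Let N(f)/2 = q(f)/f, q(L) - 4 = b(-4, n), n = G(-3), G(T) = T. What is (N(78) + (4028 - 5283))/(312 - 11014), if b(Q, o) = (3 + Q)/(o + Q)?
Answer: 171293/1460823 ≈ 0.11726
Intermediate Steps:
n = -3
b(Q, o) = (3 + Q)/(Q + o)
q(L) = 29/7 (q(L) = 4 + (3 - 4)/(-4 - 3) = 4 - 1/(-7) = 4 - ⅐*(-1) = 4 + ⅐ = 29/7)
N(f) = 58/(7*f) (N(f) = 2*(29/(7*f)) = 58/(7*f))
(N(78) + (4028 - 5283))/(312 - 11014) = ((58/7)/78 + (4028 - 5283))/(312 - 11014) = ((58/7)*(1/78) - 1255)/(-10702) = (29/273 - 1255)*(-1/10702) = -342586/273*(-1/10702) = 171293/1460823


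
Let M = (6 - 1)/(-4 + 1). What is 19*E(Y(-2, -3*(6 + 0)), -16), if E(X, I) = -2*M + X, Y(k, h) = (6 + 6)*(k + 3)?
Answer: 874/3 ≈ 291.33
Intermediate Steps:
M = -5/3 (M = 5/(-3) = 5*(-1/3) = -5/3 ≈ -1.6667)
Y(k, h) = 36 + 12*k (Y(k, h) = 12*(3 + k) = 36 + 12*k)
E(X, I) = 10/3 + X (E(X, I) = -2*(-5/3) + X = 10/3 + X)
19*E(Y(-2, -3*(6 + 0)), -16) = 19*(10/3 + (36 + 12*(-2))) = 19*(10/3 + (36 - 24)) = 19*(10/3 + 12) = 19*(46/3) = 874/3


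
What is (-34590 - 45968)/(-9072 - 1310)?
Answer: 40279/5191 ≈ 7.7594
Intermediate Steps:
(-34590 - 45968)/(-9072 - 1310) = -80558/(-10382) = -80558*(-1/10382) = 40279/5191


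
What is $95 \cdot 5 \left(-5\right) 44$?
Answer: $-104500$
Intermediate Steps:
$95 \cdot 5 \left(-5\right) 44 = 95 \left(-25\right) 44 = \left(-2375\right) 44 = -104500$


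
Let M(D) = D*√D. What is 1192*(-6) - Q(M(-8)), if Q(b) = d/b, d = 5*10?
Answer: -7152 - 25*I*√2/16 ≈ -7152.0 - 2.2097*I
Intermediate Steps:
M(D) = D^(3/2)
d = 50
Q(b) = 50/b
1192*(-6) - Q(M(-8)) = 1192*(-6) - 50/((-8)^(3/2)) = -7152 - 50/((-16*I*√2)) = -7152 - 50*I*√2/32 = -7152 - 25*I*√2/16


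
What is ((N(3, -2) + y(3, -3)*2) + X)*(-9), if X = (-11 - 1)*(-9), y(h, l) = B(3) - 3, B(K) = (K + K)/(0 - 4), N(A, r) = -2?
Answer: -873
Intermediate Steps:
B(K) = -K/2 (B(K) = (2*K)/(-4) = (2*K)*(-¼) = -K/2)
y(h, l) = -9/2 (y(h, l) = -½*3 - 3 = -3/2 - 3 = -9/2)
X = 108 (X = -12*(-9) = 108)
((N(3, -2) + y(3, -3)*2) + X)*(-9) = ((-2 - 9/2*2) + 108)*(-9) = ((-2 - 9) + 108)*(-9) = (-11 + 108)*(-9) = 97*(-9) = -873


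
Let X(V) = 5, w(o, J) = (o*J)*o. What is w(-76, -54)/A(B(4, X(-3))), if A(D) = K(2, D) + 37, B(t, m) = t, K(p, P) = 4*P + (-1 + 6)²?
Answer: -51984/13 ≈ -3998.8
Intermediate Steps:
w(o, J) = J*o² (w(o, J) = (J*o)*o = J*o²)
K(p, P) = 25 + 4*P (K(p, P) = 4*P + 5² = 4*P + 25 = 25 + 4*P)
A(D) = 62 + 4*D (A(D) = (25 + 4*D) + 37 = 62 + 4*D)
w(-76, -54)/A(B(4, X(-3))) = (-54*(-76)²)/(62 + 4*4) = (-54*5776)/(62 + 16) = -311904/78 = -311904*1/78 = -51984/13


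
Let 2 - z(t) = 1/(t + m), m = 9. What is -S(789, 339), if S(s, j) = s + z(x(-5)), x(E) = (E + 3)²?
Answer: -10282/13 ≈ -790.92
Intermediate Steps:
x(E) = (3 + E)²
z(t) = 2 - 1/(9 + t) (z(t) = 2 - 1/(t + 9) = 2 - 1/(9 + t))
S(s, j) = 25/13 + s (S(s, j) = s + (17 + 2*(3 - 5)²)/(9 + (3 - 5)²) = s + (17 + 2*(-2)²)/(9 + (-2)²) = s + (17 + 2*4)/(9 + 4) = s + (17 + 8)/13 = s + (1/13)*25 = s + 25/13 = 25/13 + s)
-S(789, 339) = -(25/13 + 789) = -1*10282/13 = -10282/13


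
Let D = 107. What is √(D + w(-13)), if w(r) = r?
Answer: √94 ≈ 9.6954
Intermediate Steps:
√(D + w(-13)) = √(107 - 13) = √94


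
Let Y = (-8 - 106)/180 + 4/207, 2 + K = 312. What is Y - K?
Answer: -642971/2070 ≈ -310.61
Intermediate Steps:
K = 310 (K = -2 + 312 = 310)
Y = -1271/2070 (Y = -114*1/180 + 4*(1/207) = -19/30 + 4/207 = -1271/2070 ≈ -0.61401)
Y - K = -1271/2070 - 1*310 = -1271/2070 - 310 = -642971/2070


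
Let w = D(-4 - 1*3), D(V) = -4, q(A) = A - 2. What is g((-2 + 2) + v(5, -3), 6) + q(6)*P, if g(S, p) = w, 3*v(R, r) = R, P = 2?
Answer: 4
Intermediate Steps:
v(R, r) = R/3
q(A) = -2 + A
w = -4
g(S, p) = -4
g((-2 + 2) + v(5, -3), 6) + q(6)*P = -4 + (-2 + 6)*2 = -4 + 4*2 = -4 + 8 = 4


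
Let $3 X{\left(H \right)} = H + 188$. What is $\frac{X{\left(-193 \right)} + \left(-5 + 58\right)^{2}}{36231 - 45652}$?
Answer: $- \frac{8422}{28263} \approx -0.29799$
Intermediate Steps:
$X{\left(H \right)} = \frac{188}{3} + \frac{H}{3}$ ($X{\left(H \right)} = \frac{H + 188}{3} = \frac{188 + H}{3} = \frac{188}{3} + \frac{H}{3}$)
$\frac{X{\left(-193 \right)} + \left(-5 + 58\right)^{2}}{36231 - 45652} = \frac{\left(\frac{188}{3} + \frac{1}{3} \left(-193\right)\right) + \left(-5 + 58\right)^{2}}{36231 - 45652} = \frac{\left(\frac{188}{3} - \frac{193}{3}\right) + 53^{2}}{-9421} = \left(- \frac{5}{3} + 2809\right) \left(- \frac{1}{9421}\right) = \frac{8422}{3} \left(- \frac{1}{9421}\right) = - \frac{8422}{28263}$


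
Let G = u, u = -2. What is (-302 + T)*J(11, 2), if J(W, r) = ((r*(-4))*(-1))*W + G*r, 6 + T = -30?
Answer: -28392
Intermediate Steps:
T = -36 (T = -6 - 30 = -36)
G = -2
J(W, r) = -2*r + 4*W*r (J(W, r) = ((r*(-4))*(-1))*W - 2*r = (-4*r*(-1))*W - 2*r = (4*r)*W - 2*r = 4*W*r - 2*r = -2*r + 4*W*r)
(-302 + T)*J(11, 2) = (-302 - 36)*(2*2*(-1 + 2*11)) = -676*2*(-1 + 22) = -676*2*21 = -338*84 = -28392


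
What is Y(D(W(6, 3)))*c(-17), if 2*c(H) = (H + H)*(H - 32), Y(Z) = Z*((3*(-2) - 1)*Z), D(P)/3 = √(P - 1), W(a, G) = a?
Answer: -262395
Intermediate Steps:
D(P) = 3*√(-1 + P) (D(P) = 3*√(P - 1) = 3*√(-1 + P))
Y(Z) = -7*Z² (Y(Z) = Z*((-6 - 1)*Z) = Z*(-7*Z) = -7*Z²)
c(H) = H*(-32 + H) (c(H) = ((H + H)*(H - 32))/2 = ((2*H)*(-32 + H))/2 = (2*H*(-32 + H))/2 = H*(-32 + H))
Y(D(W(6, 3)))*c(-17) = (-7*(3*√(-1 + 6))²)*(-17*(-32 - 17)) = (-7*(3*√5)²)*(-17*(-49)) = -7*45*833 = -315*833 = -262395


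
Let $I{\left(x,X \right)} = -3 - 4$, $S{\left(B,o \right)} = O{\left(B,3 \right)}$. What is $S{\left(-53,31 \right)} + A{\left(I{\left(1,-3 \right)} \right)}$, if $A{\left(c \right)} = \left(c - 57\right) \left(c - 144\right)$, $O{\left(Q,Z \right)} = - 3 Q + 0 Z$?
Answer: $9823$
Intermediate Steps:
$O{\left(Q,Z \right)} = - 3 Q$ ($O{\left(Q,Z \right)} = - 3 Q + 0 = - 3 Q$)
$S{\left(B,o \right)} = - 3 B$
$I{\left(x,X \right)} = -7$
$A{\left(c \right)} = \left(-144 + c\right) \left(-57 + c\right)$ ($A{\left(c \right)} = \left(-57 + c\right) \left(-144 + c\right) = \left(-144 + c\right) \left(-57 + c\right)$)
$S{\left(-53,31 \right)} + A{\left(I{\left(1,-3 \right)} \right)} = \left(-3\right) \left(-53\right) + \left(8208 + \left(-7\right)^{2} - -1407\right) = 159 + \left(8208 + 49 + 1407\right) = 159 + 9664 = 9823$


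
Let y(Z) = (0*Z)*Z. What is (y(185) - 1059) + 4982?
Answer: 3923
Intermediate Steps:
y(Z) = 0 (y(Z) = 0*Z = 0)
(y(185) - 1059) + 4982 = (0 - 1059) + 4982 = -1059 + 4982 = 3923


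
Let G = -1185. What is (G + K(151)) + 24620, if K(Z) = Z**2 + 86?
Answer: 46322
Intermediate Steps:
K(Z) = 86 + Z**2
(G + K(151)) + 24620 = (-1185 + (86 + 151**2)) + 24620 = (-1185 + (86 + 22801)) + 24620 = (-1185 + 22887) + 24620 = 21702 + 24620 = 46322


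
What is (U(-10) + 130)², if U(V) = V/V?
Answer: 17161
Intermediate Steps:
U(V) = 1
(U(-10) + 130)² = (1 + 130)² = 131² = 17161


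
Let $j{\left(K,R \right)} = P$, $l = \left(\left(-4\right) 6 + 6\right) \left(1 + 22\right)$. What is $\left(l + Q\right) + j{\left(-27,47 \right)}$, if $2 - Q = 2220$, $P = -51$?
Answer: $-2683$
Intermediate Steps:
$l = -414$ ($l = \left(-24 + 6\right) 23 = \left(-18\right) 23 = -414$)
$j{\left(K,R \right)} = -51$
$Q = -2218$ ($Q = 2 - 2220 = -2218$)
$\left(l + Q\right) + j{\left(-27,47 \right)} = \left(-414 - 2218\right) - 51 = -2632 - 51 = -2683$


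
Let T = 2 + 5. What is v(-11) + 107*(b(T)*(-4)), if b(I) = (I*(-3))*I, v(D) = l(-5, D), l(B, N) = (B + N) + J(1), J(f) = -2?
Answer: 62898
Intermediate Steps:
l(B, N) = -2 + B + N (l(B, N) = (B + N) - 2 = -2 + B + N)
v(D) = -7 + D (v(D) = -2 - 5 + D = -7 + D)
T = 7
b(I) = -3*I² (b(I) = (-3*I)*I = -3*I²)
v(-11) + 107*(b(T)*(-4)) = (-7 - 11) + 107*(-3*7²*(-4)) = -18 + 107*(-3*49*(-4)) = -18 + 107*(-147*(-4)) = -18 + 107*588 = -18 + 62916 = 62898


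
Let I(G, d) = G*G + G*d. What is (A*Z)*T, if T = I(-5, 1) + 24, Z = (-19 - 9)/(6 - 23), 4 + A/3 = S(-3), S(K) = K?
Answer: -25872/17 ≈ -1521.9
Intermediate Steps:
A = -21 (A = -12 + 3*(-3) = -12 - 9 = -21)
Z = 28/17 (Z = -28/(-17) = -28*(-1/17) = 28/17 ≈ 1.6471)
I(G, d) = G² + G*d
T = 44 (T = -5*(-5 + 1) + 24 = -5*(-4) + 24 = 20 + 24 = 44)
(A*Z)*T = -21*28/17*44 = -588/17*44 = -25872/17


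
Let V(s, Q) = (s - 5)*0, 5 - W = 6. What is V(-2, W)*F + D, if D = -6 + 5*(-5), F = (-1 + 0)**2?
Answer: -31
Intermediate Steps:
W = -1 (W = 5 - 1*6 = 5 - 6 = -1)
F = 1 (F = (-1)**2 = 1)
D = -31 (D = -6 - 25 = -31)
V(s, Q) = 0 (V(s, Q) = (-5 + s)*0 = 0)
V(-2, W)*F + D = 0*1 - 31 = 0 - 31 = -31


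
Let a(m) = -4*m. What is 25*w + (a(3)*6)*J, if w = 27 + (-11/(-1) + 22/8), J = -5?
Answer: 5515/4 ≈ 1378.8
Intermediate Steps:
w = 163/4 (w = 27 + (-11*(-1) + 22*(1/8)) = 27 + (11 + 11/4) = 27 + 55/4 = 163/4 ≈ 40.750)
25*w + (a(3)*6)*J = 25*(163/4) + (-4*3*6)*(-5) = 4075/4 - 12*6*(-5) = 4075/4 - 72*(-5) = 4075/4 + 360 = 5515/4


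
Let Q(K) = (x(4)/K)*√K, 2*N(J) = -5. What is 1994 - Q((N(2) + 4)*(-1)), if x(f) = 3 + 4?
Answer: 1994 + 7*I*√6/3 ≈ 1994.0 + 5.7155*I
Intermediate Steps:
N(J) = -5/2 (N(J) = (½)*(-5) = -5/2)
x(f) = 7
Q(K) = 7/√K (Q(K) = (7/K)*√K = 7/√K)
1994 - Q((N(2) + 4)*(-1)) = 1994 - 7/√((-5/2 + 4)*(-1)) = 1994 - 7/√((3/2)*(-1)) = 1994 - 7/√(-3/2) = 1994 - 7*(-I*√6/3) = 1994 - (-7)*I*√6/3 = 1994 + 7*I*√6/3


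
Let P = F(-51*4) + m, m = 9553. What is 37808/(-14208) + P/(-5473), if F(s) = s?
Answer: -21234611/4860024 ≈ -4.3692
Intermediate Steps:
P = 9349 (P = -51*4 + 9553 = -204 + 9553 = 9349)
37808/(-14208) + P/(-5473) = 37808/(-14208) + 9349/(-5473) = 37808*(-1/14208) + 9349*(-1/5473) = -2363/888 - 9349/5473 = -21234611/4860024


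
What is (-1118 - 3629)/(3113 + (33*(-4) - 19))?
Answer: -4747/2962 ≈ -1.6026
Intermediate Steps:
(-1118 - 3629)/(3113 + (33*(-4) - 19)) = -4747/(3113 + (-132 - 19)) = -4747/(3113 - 151) = -4747/2962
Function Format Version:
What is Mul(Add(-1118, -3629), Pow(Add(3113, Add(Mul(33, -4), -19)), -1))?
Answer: Rational(-4747, 2962) ≈ -1.6026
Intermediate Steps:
Mul(Add(-1118, -3629), Pow(Add(3113, Add(Mul(33, -4), -19)), -1)) = Mul(-4747, Pow(Add(3113, Add(-132, -19)), -1)) = Mul(-4747, Pow(Add(3113, -151), -1)) = Mul(-4747, Pow(2962, -1)) = Mul(-4747, Rational(1, 2962)) = Rational(-4747, 2962)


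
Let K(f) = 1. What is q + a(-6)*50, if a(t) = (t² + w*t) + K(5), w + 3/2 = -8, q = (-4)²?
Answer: 4716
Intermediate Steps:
q = 16
w = -19/2 (w = -3/2 - 8 = -19/2 ≈ -9.5000)
a(t) = 1 + t² - 19*t/2 (a(t) = (t² - 19*t/2) + 1 = 1 + t² - 19*t/2)
q + a(-6)*50 = 16 + (1 + (-6)² - 19/2*(-6))*50 = 16 + (1 + 36 + 57)*50 = 16 + 94*50 = 16 + 4700 = 4716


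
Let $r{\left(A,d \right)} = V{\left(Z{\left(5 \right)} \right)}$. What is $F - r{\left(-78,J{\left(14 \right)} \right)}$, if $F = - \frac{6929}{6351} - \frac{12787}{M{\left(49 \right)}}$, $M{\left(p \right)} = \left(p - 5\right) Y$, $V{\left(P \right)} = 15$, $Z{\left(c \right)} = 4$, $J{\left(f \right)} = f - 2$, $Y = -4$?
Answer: $\frac{63224093}{1117776} \approx 56.562$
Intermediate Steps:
$J{\left(f \right)} = -2 + f$
$M{\left(p \right)} = 20 - 4 p$ ($M{\left(p \right)} = \left(p - 5\right) \left(-4\right) = \left(-5 + p\right) \left(-4\right) = 20 - 4 p$)
$r{\left(A,d \right)} = 15$
$F = \frac{79990733}{1117776}$ ($F = - \frac{6929}{6351} - \frac{12787}{20 - 196} = \left(-6929\right) \frac{1}{6351} - \frac{12787}{20 - 196} = - \frac{6929}{6351} - \frac{12787}{-176} = - \frac{6929}{6351} - - \frac{12787}{176} = - \frac{6929}{6351} + \frac{12787}{176} = \frac{79990733}{1117776} \approx 71.562$)
$F - r{\left(-78,J{\left(14 \right)} \right)} = \frac{79990733}{1117776} - 15 = \frac{63224093}{1117776}$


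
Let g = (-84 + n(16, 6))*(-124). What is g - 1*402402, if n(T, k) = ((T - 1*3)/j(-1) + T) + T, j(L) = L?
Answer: -394342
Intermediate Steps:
n(T, k) = 3 + T (n(T, k) = ((T - 1*3)/(-1) + T) + T = ((T - 3)*(-1) + T) + T = ((-3 + T)*(-1) + T) + T = ((3 - T) + T) + T = 3 + T)
g = 8060 (g = (-84 + (3 + 16))*(-124) = (-84 + 19)*(-124) = -65*(-124) = 8060)
g - 1*402402 = 8060 - 1*402402 = 8060 - 402402 = -394342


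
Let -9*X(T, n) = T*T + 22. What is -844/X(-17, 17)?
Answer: 7596/311 ≈ 24.424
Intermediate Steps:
X(T, n) = -22/9 - T²/9 (X(T, n) = -(T*T + 22)/9 = -(T² + 22)/9 = -(22 + T²)/9 = -22/9 - T²/9)
-844/X(-17, 17) = -844/(-22/9 - ⅑*(-17)²) = -844/(-22/9 - ⅑*289) = -844/(-22/9 - 289/9) = -844/(-311/9) = -844*(-9/311) = 7596/311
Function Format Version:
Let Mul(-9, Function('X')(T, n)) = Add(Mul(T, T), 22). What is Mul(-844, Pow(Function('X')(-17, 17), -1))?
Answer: Rational(7596, 311) ≈ 24.424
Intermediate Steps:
Function('X')(T, n) = Add(Rational(-22, 9), Mul(Rational(-1, 9), Pow(T, 2))) (Function('X')(T, n) = Mul(Rational(-1, 9), Add(Mul(T, T), 22)) = Mul(Rational(-1, 9), Add(Pow(T, 2), 22)) = Mul(Rational(-1, 9), Add(22, Pow(T, 2))) = Add(Rational(-22, 9), Mul(Rational(-1, 9), Pow(T, 2))))
Mul(-844, Pow(Function('X')(-17, 17), -1)) = Mul(-844, Pow(Add(Rational(-22, 9), Mul(Rational(-1, 9), Pow(-17, 2))), -1)) = Mul(-844, Pow(Add(Rational(-22, 9), Mul(Rational(-1, 9), 289)), -1)) = Mul(-844, Pow(Add(Rational(-22, 9), Rational(-289, 9)), -1)) = Mul(-844, Pow(Rational(-311, 9), -1)) = Mul(-844, Rational(-9, 311)) = Rational(7596, 311)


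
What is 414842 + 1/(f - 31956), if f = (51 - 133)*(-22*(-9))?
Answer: 19992065663/48192 ≈ 4.1484e+5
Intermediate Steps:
f = -16236 (f = -82*198 = -16236)
414842 + 1/(f - 31956) = 414842 + 1/(-16236 - 31956) = 414842 + 1/(-48192) = 414842 - 1/48192 = 19992065663/48192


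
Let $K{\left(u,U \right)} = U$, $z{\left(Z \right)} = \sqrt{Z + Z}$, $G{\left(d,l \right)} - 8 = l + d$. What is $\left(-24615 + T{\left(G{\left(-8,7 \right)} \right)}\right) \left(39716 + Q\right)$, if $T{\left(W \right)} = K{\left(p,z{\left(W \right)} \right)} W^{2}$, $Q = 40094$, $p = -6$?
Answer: $-1964523150 + 3910690 \sqrt{14} \approx -1.9499 \cdot 10^{9}$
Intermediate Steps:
$G{\left(d,l \right)} = 8 + d + l$ ($G{\left(d,l \right)} = 8 + \left(l + d\right) = 8 + \left(d + l\right) = 8 + d + l$)
$z{\left(Z \right)} = \sqrt{2} \sqrt{Z}$ ($z{\left(Z \right)} = \sqrt{2 Z} = \sqrt{2} \sqrt{Z}$)
$T{\left(W \right)} = \sqrt{2} W^{\frac{5}{2}}$ ($T{\left(W \right)} = \sqrt{2} \sqrt{W} W^{2} = \sqrt{2} W^{\frac{5}{2}}$)
$\left(-24615 + T{\left(G{\left(-8,7 \right)} \right)}\right) \left(39716 + Q\right) = \left(-24615 + \sqrt{2} \left(8 - 8 + 7\right)^{\frac{5}{2}}\right) \left(39716 + 40094\right) = \left(-24615 + \sqrt{2} \cdot 7^{\frac{5}{2}}\right) 79810 = \left(-24615 + \sqrt{2} \cdot 49 \sqrt{7}\right) 79810 = \left(-24615 + 49 \sqrt{14}\right) 79810 = -1964523150 + 3910690 \sqrt{14}$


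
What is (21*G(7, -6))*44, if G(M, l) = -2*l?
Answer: 11088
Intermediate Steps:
(21*G(7, -6))*44 = (21*(-2*(-6)))*44 = (21*12)*44 = 252*44 = 11088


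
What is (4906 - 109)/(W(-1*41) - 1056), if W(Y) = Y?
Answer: -4797/1097 ≈ -4.3728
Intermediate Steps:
(4906 - 109)/(W(-1*41) - 1056) = (4906 - 109)/(-1*41 - 1056) = 4797/(-41 - 1056) = 4797/(-1097) = 4797*(-1/1097) = -4797/1097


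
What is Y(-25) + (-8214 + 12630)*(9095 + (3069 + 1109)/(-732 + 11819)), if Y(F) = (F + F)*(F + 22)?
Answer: 445313059338/11087 ≈ 4.0165e+7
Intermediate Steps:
Y(F) = 2*F*(22 + F) (Y(F) = (2*F)*(22 + F) = 2*F*(22 + F))
Y(-25) + (-8214 + 12630)*(9095 + (3069 + 1109)/(-732 + 11819)) = 2*(-25)*(22 - 25) + (-8214 + 12630)*(9095 + (3069 + 1109)/(-732 + 11819)) = 2*(-25)*(-3) + 4416*(9095 + 4178/11087) = 150 + 4416*(9095 + 4178*(1/11087)) = 150 + 4416*(9095 + 4178/11087) = 150 + 4416*(100840443/11087) = 150 + 445311396288/11087 = 445313059338/11087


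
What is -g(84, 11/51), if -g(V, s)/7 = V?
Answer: 588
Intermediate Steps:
g(V, s) = -7*V
-g(84, 11/51) = -(-7)*84 = -1*(-588) = 588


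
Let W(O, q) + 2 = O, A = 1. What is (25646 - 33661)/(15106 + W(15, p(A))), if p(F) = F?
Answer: -8015/15119 ≈ -0.53013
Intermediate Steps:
W(O, q) = -2 + O
(25646 - 33661)/(15106 + W(15, p(A))) = (25646 - 33661)/(15106 + (-2 + 15)) = -8015/(15106 + 13) = -8015/15119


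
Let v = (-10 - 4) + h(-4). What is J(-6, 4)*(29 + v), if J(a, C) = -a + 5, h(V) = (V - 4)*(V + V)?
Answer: 869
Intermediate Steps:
h(V) = 2*V*(-4 + V) (h(V) = (-4 + V)*(2*V) = 2*V*(-4 + V))
J(a, C) = 5 - a
v = 50 (v = (-10 - 4) + 2*(-4)*(-4 - 4) = -14 + 2*(-4)*(-8) = -14 + 64 = 50)
J(-6, 4)*(29 + v) = (5 - 1*(-6))*(29 + 50) = (5 + 6)*79 = 11*79 = 869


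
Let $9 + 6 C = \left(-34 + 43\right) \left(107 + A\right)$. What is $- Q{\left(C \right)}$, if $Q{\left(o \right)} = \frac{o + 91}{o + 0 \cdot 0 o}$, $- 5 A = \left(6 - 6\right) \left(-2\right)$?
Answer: $- \frac{250}{159} \approx -1.5723$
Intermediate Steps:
$A = 0$ ($A = - \frac{\left(6 - 6\right) \left(-2\right)}{5} = - \frac{0 \left(-2\right)}{5} = \left(- \frac{1}{5}\right) 0 = 0$)
$C = 159$ ($C = - \frac{3}{2} + \frac{\left(-34 + 43\right) \left(107 + 0\right)}{6} = - \frac{3}{2} + \frac{9 \cdot 107}{6} = - \frac{3}{2} + \frac{1}{6} \cdot 963 = - \frac{3}{2} + \frac{321}{2} = 159$)
$Q{\left(o \right)} = \frac{91 + o}{o}$ ($Q{\left(o \right)} = \frac{91 + o}{o + 0 o} = \frac{91 + o}{o + 0} = \frac{91 + o}{o}$)
$- Q{\left(C \right)} = - \frac{91 + 159}{159} = - \frac{250}{159}$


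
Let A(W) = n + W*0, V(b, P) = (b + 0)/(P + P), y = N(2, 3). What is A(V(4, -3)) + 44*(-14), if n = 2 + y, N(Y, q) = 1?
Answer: -613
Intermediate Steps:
y = 1
n = 3 (n = 2 + 1 = 3)
V(b, P) = b/(2*P) (V(b, P) = b/((2*P)) = b*(1/(2*P)) = b/(2*P))
A(W) = 3 (A(W) = 3 + W*0 = 3 + 0 = 3)
A(V(4, -3)) + 44*(-14) = 3 + 44*(-14) = 3 - 616 = -613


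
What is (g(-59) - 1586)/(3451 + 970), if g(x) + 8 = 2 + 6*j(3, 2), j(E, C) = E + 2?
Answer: -1562/4421 ≈ -0.35331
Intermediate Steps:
j(E, C) = 2 + E
g(x) = 24 (g(x) = -8 + (2 + 6*(2 + 3)) = -8 + (2 + 6*5) = -8 + (2 + 30) = -8 + 32 = 24)
(g(-59) - 1586)/(3451 + 970) = (24 - 1586)/(3451 + 970) = -1562/4421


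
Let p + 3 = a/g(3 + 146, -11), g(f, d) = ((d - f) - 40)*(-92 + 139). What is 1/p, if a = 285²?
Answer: -376/4377 ≈ -0.085904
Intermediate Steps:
g(f, d) = -1880 - 47*f + 47*d (g(f, d) = (-40 + d - f)*47 = -1880 - 47*f + 47*d)
a = 81225
p = -4377/376 (p = -3 + 81225/(-1880 - 47*(3 + 146) + 47*(-11)) = -3 + 81225/(-1880 - 47*149 - 517) = -3 + 81225/(-1880 - 7003 - 517) = -3 + 81225/(-9400) = -3 + 81225*(-1/9400) = -3 - 3249/376 = -4377/376 ≈ -11.641)
1/p = 1/(-4377/376) = -376/4377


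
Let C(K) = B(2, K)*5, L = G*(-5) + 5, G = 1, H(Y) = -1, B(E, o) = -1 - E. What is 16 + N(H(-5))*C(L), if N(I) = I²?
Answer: 1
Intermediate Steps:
L = 0 (L = 1*(-5) + 5 = -5 + 5 = 0)
C(K) = -15 (C(K) = (-1 - 1*2)*5 = (-1 - 2)*5 = -3*5 = -15)
16 + N(H(-5))*C(L) = 16 + (-1)²*(-15) = 16 + 1*(-15) = 16 - 15 = 1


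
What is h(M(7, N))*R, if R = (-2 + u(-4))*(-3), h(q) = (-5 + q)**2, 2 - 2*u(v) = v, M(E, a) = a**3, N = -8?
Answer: -801867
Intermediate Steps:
u(v) = 1 - v/2
R = -3 (R = (-2 + (1 - 1/2*(-4)))*(-3) = (-2 + (1 + 2))*(-3) = (-2 + 3)*(-3) = 1*(-3) = -3)
h(M(7, N))*R = (-5 + (-8)**3)**2*(-3) = (-5 - 512)**2*(-3) = (-517)**2*(-3) = 267289*(-3) = -801867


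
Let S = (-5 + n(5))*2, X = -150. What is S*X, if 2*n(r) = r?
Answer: 750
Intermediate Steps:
n(r) = r/2
S = -5 (S = (-5 + (1/2)*5)*2 = (-5 + 5/2)*2 = -5/2*2 = -5)
S*X = -5*(-150) = 750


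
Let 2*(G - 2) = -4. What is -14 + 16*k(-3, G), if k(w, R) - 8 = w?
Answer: 66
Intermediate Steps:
G = 0 (G = 2 + (½)*(-4) = 2 - 2 = 0)
k(w, R) = 8 + w
-14 + 16*k(-3, G) = -14 + 16*(8 - 3) = -14 + 16*5 = -14 + 80 = 66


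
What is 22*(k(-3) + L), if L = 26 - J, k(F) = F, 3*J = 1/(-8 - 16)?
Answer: 18227/36 ≈ 506.31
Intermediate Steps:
J = -1/72 (J = 1/(3*(-8 - 16)) = (⅓)/(-24) = (⅓)*(-1/24) = -1/72 ≈ -0.013889)
L = 1873/72 (L = 26 - 1*(-1/72) = 26 + 1/72 = 1873/72 ≈ 26.014)
22*(k(-3) + L) = 22*(-3 + 1873/72) = 22*(1657/72) = 18227/36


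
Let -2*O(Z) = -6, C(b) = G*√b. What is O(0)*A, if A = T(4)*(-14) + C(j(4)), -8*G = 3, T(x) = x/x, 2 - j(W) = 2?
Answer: -42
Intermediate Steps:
j(W) = 0 (j(W) = 2 - 1*2 = 2 - 2 = 0)
T(x) = 1
G = -3/8 (G = -⅛*3 = -3/8 ≈ -0.37500)
C(b) = -3*√b/8
O(Z) = 3 (O(Z) = -½*(-6) = 3)
A = -14 (A = 1*(-14) - 3*√0/8 = -14 - 3/8*0 = -14 + 0 = -14)
O(0)*A = 3*(-14) = -42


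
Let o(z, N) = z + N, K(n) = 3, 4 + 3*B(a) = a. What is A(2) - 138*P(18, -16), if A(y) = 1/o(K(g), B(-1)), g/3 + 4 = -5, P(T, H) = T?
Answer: -9933/4 ≈ -2483.3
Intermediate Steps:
g = -27 (g = -12 + 3*(-5) = -12 - 15 = -27)
B(a) = -4/3 + a/3
o(z, N) = N + z
A(y) = ¾ (A(y) = 1/((-4/3 + (⅓)*(-1)) + 3) = 1/((-4/3 - ⅓) + 3) = 1/(-5/3 + 3) = 1/(4/3) = ¾)
A(2) - 138*P(18, -16) = ¾ - 138*18 = ¾ - 2484 = -9933/4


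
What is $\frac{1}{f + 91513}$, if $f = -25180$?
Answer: $\frac{1}{66333} \approx 1.5075 \cdot 10^{-5}$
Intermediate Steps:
$\frac{1}{f + 91513} = \frac{1}{-25180 + 91513} = \frac{1}{66333}$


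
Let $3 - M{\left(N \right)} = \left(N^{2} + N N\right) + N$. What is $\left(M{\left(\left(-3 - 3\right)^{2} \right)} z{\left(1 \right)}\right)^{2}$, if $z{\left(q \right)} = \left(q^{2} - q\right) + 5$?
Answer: $172265625$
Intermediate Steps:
$z{\left(q \right)} = 5 + q^{2} - q$
$M{\left(N \right)} = 3 - N - 2 N^{2}$ ($M{\left(N \right)} = 3 - \left(\left(N^{2} + N N\right) + N\right) = 3 - \left(\left(N^{2} + N^{2}\right) + N\right) = 3 - \left(2 N^{2} + N\right) = 3 - \left(N + 2 N^{2}\right) = 3 - N - 2 N^{2}$)
$\left(M{\left(\left(-3 - 3\right)^{2} \right)} z{\left(1 \right)}\right)^{2} = \left(\left(3 - \left(-3 - 3\right)^{2} - 2 \left(\left(-3 - 3\right)^{2}\right)^{2}\right) \left(5 + 1^{2} - 1\right)\right)^{2} = \left(\left(3 - \left(-6\right)^{2} - 2 \left(\left(-6\right)^{2}\right)^{2}\right) \left(5 + 1 - 1\right)\right)^{2} = \left(\left(3 - 36 - 2 \cdot 36^{2}\right) 5\right)^{2} = \left(\left(3 - 36 - 2592\right) 5\right)^{2} = \left(\left(-2625\right) 5\right)^{2} = \left(-13125\right)^{2} = 172265625$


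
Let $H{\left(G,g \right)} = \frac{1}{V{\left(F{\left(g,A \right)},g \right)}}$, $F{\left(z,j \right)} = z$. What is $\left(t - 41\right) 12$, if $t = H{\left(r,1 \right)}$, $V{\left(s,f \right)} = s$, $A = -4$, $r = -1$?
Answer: $-480$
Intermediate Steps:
$H{\left(G,g \right)} = \frac{1}{g}$
$t = 1$ ($t = 1^{-1} = 1$)
$\left(t - 41\right) 12 = \left(1 - 41\right) 12 = \left(-40\right) 12 = -480$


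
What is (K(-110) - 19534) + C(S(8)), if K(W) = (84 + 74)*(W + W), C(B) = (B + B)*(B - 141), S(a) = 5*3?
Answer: -58074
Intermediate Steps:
S(a) = 15
C(B) = 2*B*(-141 + B) (C(B) = (2*B)*(-141 + B) = 2*B*(-141 + B))
K(W) = 316*W (K(W) = 158*(2*W) = 316*W)
(K(-110) - 19534) + C(S(8)) = (316*(-110) - 19534) + 2*15*(-141 + 15) = (-34760 - 19534) + 2*15*(-126) = -54294 - 3780 = -58074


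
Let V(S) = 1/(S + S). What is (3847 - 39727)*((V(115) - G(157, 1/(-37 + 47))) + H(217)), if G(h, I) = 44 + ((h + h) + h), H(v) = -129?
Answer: 23106564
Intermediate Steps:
V(S) = 1/(2*S)
G(h, I) = 44 + 3*h (G(h, I) = 44 + (2*h + h) = 44 + 3*h)
(3847 - 39727)*((V(115) - G(157, 1/(-37 + 47))) + H(217)) = (3847 - 39727)*(((½)/115 - (44 + 3*157)) - 129) = -35880*(((½)*(1/115) - (44 + 471)) - 129) = -35880*((1/230 - 1*515) - 129) = -35880*((1/230 - 515) - 129) = -35880*(-118449/230 - 129) = -35880*(-148119/230) = 23106564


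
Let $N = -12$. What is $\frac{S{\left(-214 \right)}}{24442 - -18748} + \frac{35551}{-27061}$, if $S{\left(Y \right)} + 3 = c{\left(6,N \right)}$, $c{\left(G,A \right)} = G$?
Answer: $- \frac{1535366507}{1168764590} \approx -1.3137$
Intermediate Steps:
$S{\left(Y \right)} = 3$ ($S{\left(Y \right)} = -3 + 6 = 3$)
$\frac{S{\left(-214 \right)}}{24442 - -18748} + \frac{35551}{-27061} = \frac{3}{24442 - -18748} + \frac{35551}{-27061} = \frac{3}{24442 + 18748} + 35551 \left(- \frac{1}{27061}\right) = \frac{3}{43190} - \frac{35551}{27061} = - \frac{1535366507}{1168764590}$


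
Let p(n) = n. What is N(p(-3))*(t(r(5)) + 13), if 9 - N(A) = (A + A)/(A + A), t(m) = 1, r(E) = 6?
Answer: 112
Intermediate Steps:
N(A) = 8 (N(A) = 9 - (A + A)/(A + A) = 9 - 2*A/(2*A) = 9 - 2*A*1/(2*A) = 9 - 1*1 = 9 - 1 = 8)
N(p(-3))*(t(r(5)) + 13) = 8*(1 + 13) = 8*14 = 112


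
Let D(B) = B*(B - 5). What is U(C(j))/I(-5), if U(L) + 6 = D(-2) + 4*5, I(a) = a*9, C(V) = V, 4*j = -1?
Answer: -28/45 ≈ -0.62222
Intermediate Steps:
j = -¼ (j = (¼)*(-1) = -¼ ≈ -0.25000)
D(B) = B*(-5 + B)
I(a) = 9*a
U(L) = 28 (U(L) = -6 + (-2*(-5 - 2) + 4*5) = -6 + (-2*(-7) + 20) = -6 + (14 + 20) = -6 + 34 = 28)
U(C(j))/I(-5) = 28/((9*(-5))) = 28/(-45) = 28*(-1/45) = -28/45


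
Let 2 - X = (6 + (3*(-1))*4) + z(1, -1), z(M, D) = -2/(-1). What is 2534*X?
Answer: 15204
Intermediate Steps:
z(M, D) = 2 (z(M, D) = -2*(-1) = 2)
X = 6 (X = 2 - ((6 + (3*(-1))*4) + 2) = 2 - ((6 - 3*4) + 2) = 2 - ((6 - 12) + 2) = 2 - (-6 + 2) = 2 - 1*(-4) = 2 + 4 = 6)
2534*X = 2534*6 = 15204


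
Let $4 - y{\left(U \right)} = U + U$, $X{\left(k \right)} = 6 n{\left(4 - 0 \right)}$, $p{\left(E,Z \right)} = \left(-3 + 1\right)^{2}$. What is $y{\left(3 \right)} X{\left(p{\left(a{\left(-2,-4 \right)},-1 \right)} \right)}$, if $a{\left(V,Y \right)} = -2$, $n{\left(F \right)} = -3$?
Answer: $36$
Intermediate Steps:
$p{\left(E,Z \right)} = 4$ ($p{\left(E,Z \right)} = \left(-2\right)^{2} = 4$)
$X{\left(k \right)} = -18$ ($X{\left(k \right)} = 6 \left(-3\right) = -18$)
$y{\left(U \right)} = 4 - 2 U$ ($y{\left(U \right)} = 4 - \left(U + U\right) = 4 - 2 U$)
$y{\left(3 \right)} X{\left(p{\left(a{\left(-2,-4 \right)},-1 \right)} \right)} = \left(4 - 6\right) \left(-18\right) = \left(-2\right) \left(-18\right) = 36$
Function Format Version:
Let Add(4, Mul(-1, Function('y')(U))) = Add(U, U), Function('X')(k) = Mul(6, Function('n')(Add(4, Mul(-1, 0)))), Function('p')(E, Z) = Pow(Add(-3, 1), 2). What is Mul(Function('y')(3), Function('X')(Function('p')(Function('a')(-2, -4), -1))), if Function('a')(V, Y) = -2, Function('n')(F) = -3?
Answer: 36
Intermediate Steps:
Function('p')(E, Z) = 4 (Function('p')(E, Z) = Pow(-2, 2) = 4)
Function('X')(k) = -18 (Function('X')(k) = Mul(6, -3) = -18)
Function('y')(U) = Add(4, Mul(-2, U)) (Function('y')(U) = Add(4, Mul(-1, Add(U, U))) = Add(4, Mul(-1, Mul(2, U))) = Add(4, Mul(-2, U)))
Mul(Function('y')(3), Function('X')(Function('p')(Function('a')(-2, -4), -1))) = Mul(Add(4, Mul(-2, 3)), -18) = Mul(Add(4, -6), -18) = Mul(-2, -18) = 36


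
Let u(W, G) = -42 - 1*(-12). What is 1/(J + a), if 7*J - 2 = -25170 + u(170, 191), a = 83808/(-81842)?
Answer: -286447/1031420686 ≈ -0.00027772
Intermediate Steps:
u(W, G) = -30 (u(W, G) = -42 + 12 = -30)
a = -41904/40921 (a = 83808*(-1/81842) = -41904/40921 ≈ -1.0240)
J = -25198/7 (J = 2/7 + (-25170 - 30)/7 = 2/7 + (⅐)*(-25200) = 2/7 - 3600 = -25198/7 ≈ -3599.7)
1/(J + a) = 1/(-25198/7 - 41904/40921) = 1/(-1031420686/286447) = -286447/1031420686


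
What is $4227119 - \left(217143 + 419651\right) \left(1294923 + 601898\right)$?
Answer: $-1207880004755$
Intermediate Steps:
$4227119 - \left(217143 + 419651\right) \left(1294923 + 601898\right) = 4227119 - 636794 \cdot 1896821 = 4227119 - 1207884231874 = -1207880004755$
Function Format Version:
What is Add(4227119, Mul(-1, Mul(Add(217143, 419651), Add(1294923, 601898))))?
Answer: -1207880004755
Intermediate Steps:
Add(4227119, Mul(-1, Mul(Add(217143, 419651), Add(1294923, 601898)))) = Add(4227119, Mul(-1, Mul(636794, 1896821))) = Add(4227119, Mul(-1, 1207884231874)) = Add(4227119, -1207884231874) = -1207880004755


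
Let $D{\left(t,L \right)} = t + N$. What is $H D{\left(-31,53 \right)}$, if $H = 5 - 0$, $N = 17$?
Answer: $-70$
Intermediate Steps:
$D{\left(t,L \right)} = 17 + t$ ($D{\left(t,L \right)} = t + 17 = 17 + t$)
$H = 5$ ($H = 5 + 0 = 5$)
$H D{\left(-31,53 \right)} = 5 \left(17 - 31\right) = 5 \left(-14\right) = -70$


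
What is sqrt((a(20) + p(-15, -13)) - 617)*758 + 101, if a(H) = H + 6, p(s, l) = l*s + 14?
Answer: 101 + 758*I*sqrt(382) ≈ 101.0 + 14815.0*I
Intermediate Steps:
p(s, l) = 14 + l*s
a(H) = 6 + H
sqrt((a(20) + p(-15, -13)) - 617)*758 + 101 = sqrt(((6 + 20) + (14 - 13*(-15))) - 617)*758 + 101 = sqrt((26 + (14 + 195)) - 617)*758 + 101 = sqrt((26 + 209) - 617)*758 + 101 = sqrt(235 - 617)*758 + 101 = sqrt(-382)*758 + 101 = (I*sqrt(382))*758 + 101 = 758*I*sqrt(382) + 101 = 101 + 758*I*sqrt(382)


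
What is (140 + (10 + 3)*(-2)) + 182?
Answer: 296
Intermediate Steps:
(140 + (10 + 3)*(-2)) + 182 = (140 + 13*(-2)) + 182 = (140 - 26) + 182 = 114 + 182 = 296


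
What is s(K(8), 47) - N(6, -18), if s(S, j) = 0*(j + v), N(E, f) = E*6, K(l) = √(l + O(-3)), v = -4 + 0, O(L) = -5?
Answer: -36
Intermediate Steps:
v = -4
K(l) = √(-5 + l) (K(l) = √(l - 5) = √(-5 + l))
N(E, f) = 6*E
s(S, j) = 0 (s(S, j) = 0*(j - 4) = 0*(-4 + j) = 0)
s(K(8), 47) - N(6, -18) = 0 - 6*6 = 0 - 1*36 = 0 - 36 = -36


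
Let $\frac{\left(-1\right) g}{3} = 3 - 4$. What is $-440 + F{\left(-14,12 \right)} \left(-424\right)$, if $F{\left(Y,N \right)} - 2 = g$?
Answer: $-2560$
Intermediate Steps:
$g = 3$ ($g = - 3 \left(3 - 4\right) = \left(-3\right) \left(-1\right) = 3$)
$F{\left(Y,N \right)} = 5$ ($F{\left(Y,N \right)} = 2 + 3 = 5$)
$-440 + F{\left(-14,12 \right)} \left(-424\right) = -440 + 5 \left(-424\right) = -440 - 2120 = -2560$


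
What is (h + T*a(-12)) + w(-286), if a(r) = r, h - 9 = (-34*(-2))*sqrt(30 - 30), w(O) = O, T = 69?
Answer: -1105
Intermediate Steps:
h = 9 (h = 9 + (-34*(-2))*sqrt(30 - 30) = 9 + 68*sqrt(0) = 9 + 68*0 = 9 + 0 = 9)
(h + T*a(-12)) + w(-286) = (9 + 69*(-12)) - 286 = (9 - 828) - 286 = -819 - 286 = -1105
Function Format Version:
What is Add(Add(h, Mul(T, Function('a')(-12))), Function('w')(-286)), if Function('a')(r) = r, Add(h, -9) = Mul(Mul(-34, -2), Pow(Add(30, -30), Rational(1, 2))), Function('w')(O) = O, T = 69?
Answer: -1105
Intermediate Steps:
h = 9 (h = Add(9, Mul(Mul(-34, -2), Pow(Add(30, -30), Rational(1, 2)))) = Add(9, Mul(68, Pow(0, Rational(1, 2)))) = Add(9, Mul(68, 0)) = Add(9, 0) = 9)
Add(Add(h, Mul(T, Function('a')(-12))), Function('w')(-286)) = Add(Add(9, Mul(69, -12)), -286) = Add(Add(9, -828), -286) = Add(-819, -286) = -1105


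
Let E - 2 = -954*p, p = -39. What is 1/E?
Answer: 1/37208 ≈ 2.6876e-5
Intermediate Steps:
E = 37208 (E = 2 - 954*(-39) = 2 + 37206 = 37208)
1/E = 1/37208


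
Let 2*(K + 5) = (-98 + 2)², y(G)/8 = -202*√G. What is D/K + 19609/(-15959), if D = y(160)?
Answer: -19609/15959 - 6464*√10/4603 ≈ -5.6695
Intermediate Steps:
y(G) = -1616*√G (y(G) = 8*(-202*√G) = -1616*√G)
D = -6464*√10 ≈ -20441.
K = 4603 (K = -5 + (-98 + 2)²/2 = -5 + (½)*(-96)² = -5 + (½)*9216 = -5 + 4608 = 4603)
D/K + 19609/(-15959) = -6464*√10/4603 + 19609/(-15959) = -6464*√10*(1/4603) + 19609*(-1/15959) = -6464*√10/4603 - 19609/15959 = -19609/15959 - 6464*√10/4603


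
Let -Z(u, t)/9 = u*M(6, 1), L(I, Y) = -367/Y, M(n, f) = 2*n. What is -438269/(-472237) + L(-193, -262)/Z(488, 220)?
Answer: 6051641385533/6520860058176 ≈ 0.92804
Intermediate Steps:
Z(u, t) = -108*u (Z(u, t) = -9*u*2*6 = -9*u*12 = -108*u)
-438269/(-472237) + L(-193, -262)/Z(488, 220) = -438269/(-472237) + (-367/(-262))/((-108*488)) = -438269*(-1/472237) - 367*(-1/262)/(-52704) = 438269/472237 + (367/262)*(-1/52704) = 438269/472237 - 367/13808448 = 6051641385533/6520860058176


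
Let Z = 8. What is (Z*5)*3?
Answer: 120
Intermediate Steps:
(Z*5)*3 = (8*5)*3 = 40*3 = 120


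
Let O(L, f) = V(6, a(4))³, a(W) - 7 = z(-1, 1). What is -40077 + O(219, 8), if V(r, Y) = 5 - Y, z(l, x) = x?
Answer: -40104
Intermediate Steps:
a(W) = 8 (a(W) = 7 + 1 = 8)
O(L, f) = -27 (O(L, f) = (5 - 1*8)³ = (5 - 8)³ = (-3)³ = -27)
-40077 + O(219, 8) = -40077 - 27 = -40104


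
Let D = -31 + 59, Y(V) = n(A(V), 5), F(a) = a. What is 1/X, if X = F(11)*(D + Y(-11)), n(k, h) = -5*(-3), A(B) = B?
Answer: 1/473 ≈ 0.0021142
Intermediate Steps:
n(k, h) = 15
Y(V) = 15
D = 28
X = 473 (X = 11*(28 + 15) = 11*43 = 473)
1/X = 1/473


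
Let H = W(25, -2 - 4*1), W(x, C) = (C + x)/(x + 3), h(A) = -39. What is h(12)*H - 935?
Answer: -26921/28 ≈ -961.46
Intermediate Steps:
W(x, C) = (C + x)/(3 + x)
H = 19/28 (H = ((-2 - 4*1) + 25)/(3 + 25) = ((-2 - 4) + 25)/28 = (-6 + 25)/28 = (1/28)*19 = 19/28 ≈ 0.67857)
h(12)*H - 935 = -39*19/28 - 935 = -741/28 - 935 = -26921/28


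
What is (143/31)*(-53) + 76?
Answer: -5223/31 ≈ -168.48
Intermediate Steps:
(143/31)*(-53) + 76 = -7579/31 + 76 = -5223/31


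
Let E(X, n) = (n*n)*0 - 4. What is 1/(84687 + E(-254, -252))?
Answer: 1/84683 ≈ 1.1809e-5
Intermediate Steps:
E(X, n) = -4 (E(X, n) = n²*0 - 4 = 0 - 4 = -4)
1/(84687 + E(-254, -252)) = 1/(84687 - 4) = 1/84683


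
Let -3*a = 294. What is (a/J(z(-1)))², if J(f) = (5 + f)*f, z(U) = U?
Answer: 2401/4 ≈ 600.25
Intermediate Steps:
a = -98 (a = -⅓*294 = -98)
J(f) = f*(5 + f)
(a/J(z(-1)))² = (-98*(-1/(5 - 1)))² = (-98/((-1*4)))² = (-98/(-4))² = (-98*(-¼))² = (49/2)² = 2401/4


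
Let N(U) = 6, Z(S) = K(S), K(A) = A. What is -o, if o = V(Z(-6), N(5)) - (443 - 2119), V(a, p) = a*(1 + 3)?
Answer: -1652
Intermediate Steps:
Z(S) = S
V(a, p) = 4*a (V(a, p) = a*4 = 4*a)
o = 1652 (o = 4*(-6) - (443 - 2119) = -24 - 1*(-1676) = -24 + 1676 = 1652)
-o = -1*1652 = -1652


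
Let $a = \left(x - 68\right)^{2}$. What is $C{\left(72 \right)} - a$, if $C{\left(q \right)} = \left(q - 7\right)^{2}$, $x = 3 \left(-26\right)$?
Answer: $-17091$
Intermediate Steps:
$x = -78$
$C{\left(q \right)} = \left(-7 + q\right)^{2}$
$a = 21316$ ($a = \left(-78 - 68\right)^{2} = \left(-146\right)^{2} = 21316$)
$C{\left(72 \right)} - a = \left(-7 + 72\right)^{2} - 21316 = 65^{2} - 21316 = 4225 - 21316 = -17091$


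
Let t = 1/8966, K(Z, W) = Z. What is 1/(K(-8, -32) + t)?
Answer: -8966/71727 ≈ -0.12500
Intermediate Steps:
t = 1/8966 ≈ 0.00011153
1/(K(-8, -32) + t) = 1/(-8 + 1/8966) = 1/(-71727/8966) = -8966/71727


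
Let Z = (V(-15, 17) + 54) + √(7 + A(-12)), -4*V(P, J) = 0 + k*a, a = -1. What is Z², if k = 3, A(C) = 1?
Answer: 48089/16 + 219*√2 ≈ 3315.3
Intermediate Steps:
V(P, J) = ¾ (V(P, J) = -(0 + 3*(-1))/4 = -(0 - 3)/4 = -¼*(-3) = ¾)
Z = 219/4 + 2*√2 (Z = (¾ + 54) + √(7 + 1) = 219/4 + √8 = 219/4 + 2*√2 ≈ 57.578)
Z² = (219/4 + 2*√2)²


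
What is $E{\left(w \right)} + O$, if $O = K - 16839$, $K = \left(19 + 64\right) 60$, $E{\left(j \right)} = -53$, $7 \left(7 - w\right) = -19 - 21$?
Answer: $-11912$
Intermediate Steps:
$w = \frac{89}{7}$ ($w = 7 - \frac{-19 - 21}{7} = 7 - - \frac{40}{7} = 7 + \frac{40}{7} = \frac{89}{7} \approx 12.714$)
$K = 4980$ ($K = 83 \cdot 60 = 4980$)
$O = -11859$ ($O = 4980 - 16839 = -11859$)
$E{\left(w \right)} + O = -53 - 11859 = -11912$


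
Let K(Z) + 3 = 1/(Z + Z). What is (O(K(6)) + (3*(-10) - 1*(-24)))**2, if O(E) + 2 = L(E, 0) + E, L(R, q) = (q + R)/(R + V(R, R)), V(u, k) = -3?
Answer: 78872161/725904 ≈ 108.65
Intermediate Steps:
K(Z) = -3 + 1/(2*Z) (K(Z) = -3 + 1/(Z + Z) = -3 + 1/(2*Z))
L(R, q) = (R + q)/(-3 + R) (L(R, q) = (q + R)/(R - 3) = (R + q)/(-3 + R))
O(E) = -2 + E + E/(-3 + E) (O(E) = -2 + ((E + 0)/(-3 + E) + E) = -2 + (E/(-3 + E) + E) = -2 + (E + E/(-3 + E)) = -2 + E + E/(-3 + E))
(O(K(6)) + (3*(-10) - 1*(-24)))**2 = (((-3 + (1/2)/6) + (-3 + (-3 + (1/2)/6))*(-2 + (-3 + (1/2)/6)))/(-3 + (-3 + (1/2)/6)) + (3*(-10) - 1*(-24)))**2 = (((-3 + (1/2)*(1/6)) + (-3 + (-3 + (1/2)*(1/6)))*(-2 + (-3 + (1/2)*(1/6))))/(-3 + (-3 + (1/2)*(1/6))) + (-30 + 24))**2 = (((-3 + 1/12) + (-3 + (-3 + 1/12))*(-2 + (-3 + 1/12)))/(-3 + (-3 + 1/12)) - 6)**2 = ((-35/12 + (-3 - 35/12)*(-2 - 35/12))/(-3 - 35/12) - 6)**2 = ((-35/12 - 71/12*(-59/12))/(-71/12) - 6)**2 = (-12*(-35/12 + 4189/144)/71 - 6)**2 = (-12/71*3769/144 - 6)**2 = (-3769/852 - 6)**2 = (-8881/852)**2 = 78872161/725904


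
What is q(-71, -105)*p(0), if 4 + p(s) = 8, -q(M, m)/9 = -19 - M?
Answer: -1872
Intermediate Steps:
q(M, m) = 171 + 9*M (q(M, m) = -9*(-19 - M) = 171 + 9*M)
p(s) = 4 (p(s) = -4 + 8 = 4)
q(-71, -105)*p(0) = (171 + 9*(-71))*4 = (171 - 639)*4 = -468*4 = -1872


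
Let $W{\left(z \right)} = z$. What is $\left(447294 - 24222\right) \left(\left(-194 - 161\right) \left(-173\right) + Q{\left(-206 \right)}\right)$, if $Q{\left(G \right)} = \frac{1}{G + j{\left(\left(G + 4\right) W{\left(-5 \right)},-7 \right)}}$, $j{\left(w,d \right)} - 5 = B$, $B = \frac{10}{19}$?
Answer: $\frac{7613008677504}{293} \approx 2.5983 \cdot 10^{10}$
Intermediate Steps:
$B = \frac{10}{19}$ ($B = 10 \cdot \frac{1}{19} = \frac{10}{19} \approx 0.52632$)
$j{\left(w,d \right)} = \frac{105}{19}$ ($j{\left(w,d \right)} = 5 + \frac{10}{19} = \frac{105}{19}$)
$Q{\left(G \right)} = \frac{1}{\frac{105}{19} + G}$ ($Q{\left(G \right)} = \frac{1}{G + \frac{105}{19}} = \frac{1}{\frac{105}{19} + G}$)
$\left(447294 - 24222\right) \left(\left(-194 - 161\right) \left(-173\right) + Q{\left(-206 \right)}\right) = \left(447294 - 24222\right) \left(\left(-194 - 161\right) \left(-173\right) + \frac{19}{105 + 19 \left(-206\right)}\right) = 423072 \left(\left(-355\right) \left(-173\right) + \frac{19}{105 - 3914}\right) = 423072 \left(61415 + \frac{19}{-3809}\right) = 423072 \left(61415 + 19 \left(- \frac{1}{3809}\right)\right) = 423072 \left(61415 - \frac{19}{3809}\right) = 423072 \cdot \frac{233929716}{3809} = \frac{7613008677504}{293}$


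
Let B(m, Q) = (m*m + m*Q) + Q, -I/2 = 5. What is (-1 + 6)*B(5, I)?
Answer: -175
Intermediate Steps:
I = -10 (I = -2*5 = -10)
B(m, Q) = Q + m² + Q*m (B(m, Q) = (m² + Q*m) + Q = Q + m² + Q*m)
(-1 + 6)*B(5, I) = (-1 + 6)*(-10 + 5² - 10*5) = 5*(-10 + 25 - 50) = 5*(-35) = -175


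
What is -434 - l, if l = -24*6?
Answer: -290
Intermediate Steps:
l = -144
-434 - l = -434 - 1*(-144) = -434 + 144 = -290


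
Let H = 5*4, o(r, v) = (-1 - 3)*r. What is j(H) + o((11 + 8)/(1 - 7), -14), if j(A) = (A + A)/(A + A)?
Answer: 41/3 ≈ 13.667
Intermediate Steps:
o(r, v) = -4*r
H = 20
j(A) = 1 (j(A) = (2*A)/((2*A)) = (2*A)*(1/(2*A)) = 1)
j(H) + o((11 + 8)/(1 - 7), -14) = 1 - 4*(11 + 8)/(1 - 7) = 1 - 76/(-6) = 1 - 76*(-1)/6 = 1 - 4*(-19/6) = 1 + 38/3 = 41/3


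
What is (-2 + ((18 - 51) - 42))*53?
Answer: -4081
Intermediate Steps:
(-2 + ((18 - 51) - 42))*53 = (-2 + (-33 - 42))*53 = (-2 - 75)*53 = -77*53 = -4081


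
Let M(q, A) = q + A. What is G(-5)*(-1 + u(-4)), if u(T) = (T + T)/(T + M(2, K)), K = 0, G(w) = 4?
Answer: 12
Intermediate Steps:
M(q, A) = A + q
u(T) = 2*T/(2 + T) (u(T) = (T + T)/(T + (0 + 2)) = (2*T)/(T + 2) = (2*T)/(2 + T) = 2*T/(2 + T))
G(-5)*(-1 + u(-4)) = 4*(-1 + 2*(-4)/(2 - 4)) = 4*(-1 + 2*(-4)/(-2)) = 4*(-1 + 2*(-4)*(-1/2)) = 4*(-1 + 4) = 4*3 = 12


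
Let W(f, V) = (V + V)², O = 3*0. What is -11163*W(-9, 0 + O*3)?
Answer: 0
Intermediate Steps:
O = 0
W(f, V) = 4*V² (W(f, V) = (2*V)² = 4*V²)
-11163*W(-9, 0 + O*3) = -44652*(0 + 0*3)² = -44652*(0 + 0)² = -44652*0² = -44652*0 = -11163*0 = 0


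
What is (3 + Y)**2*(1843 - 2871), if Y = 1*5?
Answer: -65792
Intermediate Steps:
Y = 5
(3 + Y)**2*(1843 - 2871) = (3 + 5)**2*(1843 - 2871) = 8**2*(-1028) = 64*(-1028) = -65792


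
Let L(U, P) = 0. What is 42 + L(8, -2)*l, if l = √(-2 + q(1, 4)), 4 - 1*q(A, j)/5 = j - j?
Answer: 42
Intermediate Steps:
q(A, j) = 20 (q(A, j) = 20 - 5*(j - j) = 20 - 5*0 = 20 + 0 = 20)
l = 3*√2 (l = √(-2 + 20) = √18 = 3*√2 ≈ 4.2426)
42 + L(8, -2)*l = 42 + 0*(3*√2) = 42 + 0 = 42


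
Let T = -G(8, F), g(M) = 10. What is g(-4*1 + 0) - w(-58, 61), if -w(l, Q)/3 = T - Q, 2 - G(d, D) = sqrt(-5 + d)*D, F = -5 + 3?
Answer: -179 - 6*sqrt(3) ≈ -189.39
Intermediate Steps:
F = -2
G(d, D) = 2 - D*sqrt(-5 + d) (G(d, D) = 2 - sqrt(-5 + d)*D = 2 - D*sqrt(-5 + d))
T = -2 - 2*sqrt(3) (T = -(2 - 1*(-2)*sqrt(-5 + 8)) = -(2 - 1*(-2)*sqrt(3)) = -(2 + 2*sqrt(3)) = -2 - 2*sqrt(3) ≈ -5.4641)
w(l, Q) = 6 + 3*Q + 6*sqrt(3) (w(l, Q) = -3*((-2 - 2*sqrt(3)) - Q) = -3*(-2 - Q - 2*sqrt(3)) = 6 + 3*Q + 6*sqrt(3))
g(-4*1 + 0) - w(-58, 61) = 10 - (6 + 3*61 + 6*sqrt(3)) = 10 - (6 + 183 + 6*sqrt(3)) = 10 - (189 + 6*sqrt(3)) = 10 + (-189 - 6*sqrt(3)) = -179 - 6*sqrt(3)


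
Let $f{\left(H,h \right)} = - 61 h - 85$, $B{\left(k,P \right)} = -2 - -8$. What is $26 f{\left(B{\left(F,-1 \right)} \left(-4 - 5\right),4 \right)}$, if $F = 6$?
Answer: $-8554$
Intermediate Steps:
$B{\left(k,P \right)} = 6$ ($B{\left(k,P \right)} = -2 + 8 = 6$)
$f{\left(H,h \right)} = -85 - 61 h$
$26 f{\left(B{\left(F,-1 \right)} \left(-4 - 5\right),4 \right)} = 26 \left(-85 - 244\right) = 26 \left(-329\right) = -8554$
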